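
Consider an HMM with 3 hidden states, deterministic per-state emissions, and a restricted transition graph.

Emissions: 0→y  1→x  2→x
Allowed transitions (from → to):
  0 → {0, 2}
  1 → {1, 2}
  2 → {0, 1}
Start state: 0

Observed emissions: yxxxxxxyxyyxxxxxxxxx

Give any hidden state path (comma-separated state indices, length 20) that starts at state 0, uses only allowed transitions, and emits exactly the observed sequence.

0,2,1,2,1,1,2,0,2,0,0,2,1,1,1,2,1,2,1,1

  0: obs=y cand={0} pick 0 [start]
  1: obs=x cand={1,2} pick 2 [0->2 ok]
  2: obs=x cand={1,2} pick 1 [2->1 ok]
  3: obs=x cand={1,2} pick 2 [1->2 ok]
  4: obs=x cand={1,2} pick 1 [2->1 ok]
  5: obs=x cand={1,2} pick 1 [1->1 ok]
  6: obs=x cand={1,2} pick 2 [1->2 ok]
  7: obs=y cand={0} pick 0 [2->0 ok]
  8: obs=x cand={1,2} pick 2 [0->2 ok]
  9: obs=y cand={0} pick 0 [2->0 ok]
  10: obs=y cand={0} pick 0 [0->0 ok]
  11: obs=x cand={1,2} pick 2 [0->2 ok]
  12: obs=x cand={1,2} pick 1 [2->1 ok]
  13: obs=x cand={1,2} pick 1 [1->1 ok]
  14: obs=x cand={1,2} pick 1 [1->1 ok]
  15: obs=x cand={1,2} pick 2 [1->2 ok]
  16: obs=x cand={1,2} pick 1 [2->1 ok]
  17: obs=x cand={1,2} pick 2 [1->2 ok]
  18: obs=x cand={1,2} pick 1 [2->1 ok]
  19: obs=x cand={1,2} pick 1 [1->1 ok]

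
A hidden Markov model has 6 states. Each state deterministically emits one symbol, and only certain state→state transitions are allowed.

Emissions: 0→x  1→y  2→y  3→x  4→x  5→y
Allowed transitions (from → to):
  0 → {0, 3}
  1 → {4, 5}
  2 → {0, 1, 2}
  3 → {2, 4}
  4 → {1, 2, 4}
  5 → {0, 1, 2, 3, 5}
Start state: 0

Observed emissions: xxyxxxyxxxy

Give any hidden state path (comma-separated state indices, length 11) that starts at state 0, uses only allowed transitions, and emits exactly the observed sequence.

  pos 0: x in {0,3,4}, choose 0; start
  pos 1: x in {0,3,4}, choose 3; 0->3 ok
  pos 2: y in {1,2,5}, choose 2; 3->2 ok
  pos 3: x in {0,3,4}, choose 0; 2->0 ok
  pos 4: x in {0,3,4}, choose 0; 0->0 ok
  pos 5: x in {0,3,4}, choose 3; 0->3 ok
  pos 6: y in {1,2,5}, choose 2; 3->2 ok
  pos 7: x in {0,3,4}, choose 0; 2->0 ok
  pos 8: x in {0,3,4}, choose 3; 0->3 ok
  pos 9: x in {0,3,4}, choose 4; 3->4 ok
  pos 10: y in {1,2,5}, choose 1; 4->1 ok

0,3,2,0,0,3,2,0,3,4,1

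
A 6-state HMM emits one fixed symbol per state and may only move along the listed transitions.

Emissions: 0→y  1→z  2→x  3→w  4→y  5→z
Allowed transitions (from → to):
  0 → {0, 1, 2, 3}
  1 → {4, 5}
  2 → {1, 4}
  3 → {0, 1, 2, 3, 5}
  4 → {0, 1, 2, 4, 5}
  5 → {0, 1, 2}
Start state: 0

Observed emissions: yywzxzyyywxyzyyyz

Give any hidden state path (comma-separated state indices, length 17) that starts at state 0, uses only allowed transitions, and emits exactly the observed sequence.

0,0,3,5,2,1,4,4,0,3,2,4,1,4,4,4,1

  pos 0: y in {0,4}, choose 0; start
  pos 1: y in {0,4}, choose 0; 0->0 ok
  pos 2: w in {3}, choose 3; 0->3 ok
  pos 3: z in {1,5}, choose 5; 3->5 ok
  pos 4: x in {2}, choose 2; 5->2 ok
  pos 5: z in {1,5}, choose 1; 2->1 ok
  pos 6: y in {0,4}, choose 4; 1->4 ok
  pos 7: y in {0,4}, choose 4; 4->4 ok
  pos 8: y in {0,4}, choose 0; 4->0 ok
  pos 9: w in {3}, choose 3; 0->3 ok
  pos 10: x in {2}, choose 2; 3->2 ok
  pos 11: y in {0,4}, choose 4; 2->4 ok
  pos 12: z in {1,5}, choose 1; 4->1 ok
  pos 13: y in {0,4}, choose 4; 1->4 ok
  pos 14: y in {0,4}, choose 4; 4->4 ok
  pos 15: y in {0,4}, choose 4; 4->4 ok
  pos 16: z in {1,5}, choose 1; 4->1 ok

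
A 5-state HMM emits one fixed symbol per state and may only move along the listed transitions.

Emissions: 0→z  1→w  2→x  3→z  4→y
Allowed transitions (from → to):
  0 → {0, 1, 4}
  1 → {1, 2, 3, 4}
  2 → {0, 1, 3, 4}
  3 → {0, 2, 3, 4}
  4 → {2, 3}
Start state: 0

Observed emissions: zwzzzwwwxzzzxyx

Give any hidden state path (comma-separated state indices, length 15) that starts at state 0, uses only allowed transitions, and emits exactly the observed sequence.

  pos 0: z in {0,3}, choose 0; start
  pos 1: w in {1}, choose 1; 0->1 ok
  pos 2: z in {0,3}, choose 3; 1->3 ok
  pos 3: z in {0,3}, choose 3; 3->3 ok
  pos 4: z in {0,3}, choose 0; 3->0 ok
  pos 5: w in {1}, choose 1; 0->1 ok
  pos 6: w in {1}, choose 1; 1->1 ok
  pos 7: w in {1}, choose 1; 1->1 ok
  pos 8: x in {2}, choose 2; 1->2 ok
  pos 9: z in {0,3}, choose 3; 2->3 ok
  pos 10: z in {0,3}, choose 3; 3->3 ok
  pos 11: z in {0,3}, choose 3; 3->3 ok
  pos 12: x in {2}, choose 2; 3->2 ok
  pos 13: y in {4}, choose 4; 2->4 ok
  pos 14: x in {2}, choose 2; 4->2 ok

0,1,3,3,0,1,1,1,2,3,3,3,2,4,2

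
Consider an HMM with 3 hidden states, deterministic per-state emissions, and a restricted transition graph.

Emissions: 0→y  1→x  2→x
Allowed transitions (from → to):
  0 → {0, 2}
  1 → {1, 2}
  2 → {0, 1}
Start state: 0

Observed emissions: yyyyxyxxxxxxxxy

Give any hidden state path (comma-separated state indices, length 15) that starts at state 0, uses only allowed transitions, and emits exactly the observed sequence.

0,0,0,0,2,0,2,1,1,1,1,1,1,2,0

  pos 0: y in {0}, choose 0; start
  pos 1: y in {0}, choose 0; 0->0 ok
  pos 2: y in {0}, choose 0; 0->0 ok
  pos 3: y in {0}, choose 0; 0->0 ok
  pos 4: x in {1,2}, choose 2; 0->2 ok
  pos 5: y in {0}, choose 0; 2->0 ok
  pos 6: x in {1,2}, choose 2; 0->2 ok
  pos 7: x in {1,2}, choose 1; 2->1 ok
  pos 8: x in {1,2}, choose 1; 1->1 ok
  pos 9: x in {1,2}, choose 1; 1->1 ok
  pos 10: x in {1,2}, choose 1; 1->1 ok
  pos 11: x in {1,2}, choose 1; 1->1 ok
  pos 12: x in {1,2}, choose 1; 1->1 ok
  pos 13: x in {1,2}, choose 2; 1->2 ok
  pos 14: y in {0}, choose 0; 2->0 ok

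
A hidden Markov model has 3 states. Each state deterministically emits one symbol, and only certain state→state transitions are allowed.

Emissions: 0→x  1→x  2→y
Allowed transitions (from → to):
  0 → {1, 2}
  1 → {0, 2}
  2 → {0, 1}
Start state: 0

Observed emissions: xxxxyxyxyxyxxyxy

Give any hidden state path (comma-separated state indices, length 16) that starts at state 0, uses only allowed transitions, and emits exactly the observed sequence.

0,1,0,1,2,1,2,1,2,0,2,1,0,2,0,2

  t0 'x' -> {0,1}, take 0 (start)
  t1 'x' -> {0,1}, take 1 (0->1 ok)
  t2 'x' -> {0,1}, take 0 (1->0 ok)
  t3 'x' -> {0,1}, take 1 (0->1 ok)
  t4 'y' -> {2}, take 2 (1->2 ok)
  t5 'x' -> {0,1}, take 1 (2->1 ok)
  t6 'y' -> {2}, take 2 (1->2 ok)
  t7 'x' -> {0,1}, take 1 (2->1 ok)
  t8 'y' -> {2}, take 2 (1->2 ok)
  t9 'x' -> {0,1}, take 0 (2->0 ok)
  t10 'y' -> {2}, take 2 (0->2 ok)
  t11 'x' -> {0,1}, take 1 (2->1 ok)
  t12 'x' -> {0,1}, take 0 (1->0 ok)
  t13 'y' -> {2}, take 2 (0->2 ok)
  t14 'x' -> {0,1}, take 0 (2->0 ok)
  t15 'y' -> {2}, take 2 (0->2 ok)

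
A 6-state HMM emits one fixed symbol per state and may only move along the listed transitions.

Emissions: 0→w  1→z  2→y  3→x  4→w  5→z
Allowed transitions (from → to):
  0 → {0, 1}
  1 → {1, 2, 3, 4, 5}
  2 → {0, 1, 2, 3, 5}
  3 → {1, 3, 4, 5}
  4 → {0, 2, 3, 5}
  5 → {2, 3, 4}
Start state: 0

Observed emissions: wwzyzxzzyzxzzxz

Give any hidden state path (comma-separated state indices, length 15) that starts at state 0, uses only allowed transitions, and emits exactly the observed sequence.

0,0,1,2,1,3,1,5,2,5,3,1,1,3,1

  0: obs=w cand={0,4} pick 0 [start]
  1: obs=w cand={0,4} pick 0 [0->0 ok]
  2: obs=z cand={1,5} pick 1 [0->1 ok]
  3: obs=y cand={2} pick 2 [1->2 ok]
  4: obs=z cand={1,5} pick 1 [2->1 ok]
  5: obs=x cand={3} pick 3 [1->3 ok]
  6: obs=z cand={1,5} pick 1 [3->1 ok]
  7: obs=z cand={1,5} pick 5 [1->5 ok]
  8: obs=y cand={2} pick 2 [5->2 ok]
  9: obs=z cand={1,5} pick 5 [2->5 ok]
  10: obs=x cand={3} pick 3 [5->3 ok]
  11: obs=z cand={1,5} pick 1 [3->1 ok]
  12: obs=z cand={1,5} pick 1 [1->1 ok]
  13: obs=x cand={3} pick 3 [1->3 ok]
  14: obs=z cand={1,5} pick 1 [3->1 ok]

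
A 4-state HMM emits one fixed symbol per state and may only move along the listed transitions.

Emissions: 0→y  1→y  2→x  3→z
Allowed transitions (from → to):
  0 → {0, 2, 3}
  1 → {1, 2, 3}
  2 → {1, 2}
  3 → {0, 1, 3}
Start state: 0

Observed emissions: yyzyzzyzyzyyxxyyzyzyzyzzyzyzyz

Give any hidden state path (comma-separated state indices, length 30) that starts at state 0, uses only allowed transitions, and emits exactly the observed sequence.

  pos 0: y in {0,1}, choose 0; start
  pos 1: y in {0,1}, choose 0; 0->0 ok
  pos 2: z in {3}, choose 3; 0->3 ok
  pos 3: y in {0,1}, choose 1; 3->1 ok
  pos 4: z in {3}, choose 3; 1->3 ok
  pos 5: z in {3}, choose 3; 3->3 ok
  pos 6: y in {0,1}, choose 1; 3->1 ok
  pos 7: z in {3}, choose 3; 1->3 ok
  pos 8: y in {0,1}, choose 0; 3->0 ok
  pos 9: z in {3}, choose 3; 0->3 ok
  pos 10: y in {0,1}, choose 1; 3->1 ok
  pos 11: y in {0,1}, choose 1; 1->1 ok
  pos 12: x in {2}, choose 2; 1->2 ok
  pos 13: x in {2}, choose 2; 2->2 ok
  pos 14: y in {0,1}, choose 1; 2->1 ok
  pos 15: y in {0,1}, choose 1; 1->1 ok
  pos 16: z in {3}, choose 3; 1->3 ok
  pos 17: y in {0,1}, choose 1; 3->1 ok
  pos 18: z in {3}, choose 3; 1->3 ok
  pos 19: y in {0,1}, choose 1; 3->1 ok
  pos 20: z in {3}, choose 3; 1->3 ok
  pos 21: y in {0,1}, choose 0; 3->0 ok
  pos 22: z in {3}, choose 3; 0->3 ok
  pos 23: z in {3}, choose 3; 3->3 ok
  pos 24: y in {0,1}, choose 1; 3->1 ok
  pos 25: z in {3}, choose 3; 1->3 ok
  pos 26: y in {0,1}, choose 0; 3->0 ok
  pos 27: z in {3}, choose 3; 0->3 ok
  pos 28: y in {0,1}, choose 1; 3->1 ok
  pos 29: z in {3}, choose 3; 1->3 ok

0,0,3,1,3,3,1,3,0,3,1,1,2,2,1,1,3,1,3,1,3,0,3,3,1,3,0,3,1,3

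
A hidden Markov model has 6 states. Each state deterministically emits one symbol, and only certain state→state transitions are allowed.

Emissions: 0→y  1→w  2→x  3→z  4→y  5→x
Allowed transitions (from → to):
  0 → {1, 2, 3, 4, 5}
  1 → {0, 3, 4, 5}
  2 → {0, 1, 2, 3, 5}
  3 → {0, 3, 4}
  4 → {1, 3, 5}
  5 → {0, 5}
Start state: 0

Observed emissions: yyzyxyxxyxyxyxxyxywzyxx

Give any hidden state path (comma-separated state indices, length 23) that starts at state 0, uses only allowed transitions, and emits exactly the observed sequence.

0,4,3,4,5,0,5,5,0,5,0,5,0,5,5,0,2,0,1,3,4,5,5

  t0 'y' -> {0,4}, take 0 (start)
  t1 'y' -> {0,4}, take 4 (0->4 ok)
  t2 'z' -> {3}, take 3 (4->3 ok)
  t3 'y' -> {0,4}, take 4 (3->4 ok)
  t4 'x' -> {2,5}, take 5 (4->5 ok)
  t5 'y' -> {0,4}, take 0 (5->0 ok)
  t6 'x' -> {2,5}, take 5 (0->5 ok)
  t7 'x' -> {2,5}, take 5 (5->5 ok)
  t8 'y' -> {0,4}, take 0 (5->0 ok)
  t9 'x' -> {2,5}, take 5 (0->5 ok)
  t10 'y' -> {0,4}, take 0 (5->0 ok)
  t11 'x' -> {2,5}, take 5 (0->5 ok)
  t12 'y' -> {0,4}, take 0 (5->0 ok)
  t13 'x' -> {2,5}, take 5 (0->5 ok)
  t14 'x' -> {2,5}, take 5 (5->5 ok)
  t15 'y' -> {0,4}, take 0 (5->0 ok)
  t16 'x' -> {2,5}, take 2 (0->2 ok)
  t17 'y' -> {0,4}, take 0 (2->0 ok)
  t18 'w' -> {1}, take 1 (0->1 ok)
  t19 'z' -> {3}, take 3 (1->3 ok)
  t20 'y' -> {0,4}, take 4 (3->4 ok)
  t21 'x' -> {2,5}, take 5 (4->5 ok)
  t22 'x' -> {2,5}, take 5 (5->5 ok)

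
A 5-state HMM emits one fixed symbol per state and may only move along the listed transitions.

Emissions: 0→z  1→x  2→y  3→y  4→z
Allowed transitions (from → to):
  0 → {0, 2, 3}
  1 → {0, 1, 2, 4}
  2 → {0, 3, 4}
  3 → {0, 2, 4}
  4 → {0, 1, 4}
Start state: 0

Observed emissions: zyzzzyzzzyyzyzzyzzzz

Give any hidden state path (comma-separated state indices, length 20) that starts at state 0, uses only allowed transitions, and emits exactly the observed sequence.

0,3,4,4,0,2,4,0,0,2,3,0,3,4,0,3,4,4,4,0

  pos 0: z in {0,4}, choose 0; start
  pos 1: y in {2,3}, choose 3; 0->3 ok
  pos 2: z in {0,4}, choose 4; 3->4 ok
  pos 3: z in {0,4}, choose 4; 4->4 ok
  pos 4: z in {0,4}, choose 0; 4->0 ok
  pos 5: y in {2,3}, choose 2; 0->2 ok
  pos 6: z in {0,4}, choose 4; 2->4 ok
  pos 7: z in {0,4}, choose 0; 4->0 ok
  pos 8: z in {0,4}, choose 0; 0->0 ok
  pos 9: y in {2,3}, choose 2; 0->2 ok
  pos 10: y in {2,3}, choose 3; 2->3 ok
  pos 11: z in {0,4}, choose 0; 3->0 ok
  pos 12: y in {2,3}, choose 3; 0->3 ok
  pos 13: z in {0,4}, choose 4; 3->4 ok
  pos 14: z in {0,4}, choose 0; 4->0 ok
  pos 15: y in {2,3}, choose 3; 0->3 ok
  pos 16: z in {0,4}, choose 4; 3->4 ok
  pos 17: z in {0,4}, choose 4; 4->4 ok
  pos 18: z in {0,4}, choose 4; 4->4 ok
  pos 19: z in {0,4}, choose 0; 4->0 ok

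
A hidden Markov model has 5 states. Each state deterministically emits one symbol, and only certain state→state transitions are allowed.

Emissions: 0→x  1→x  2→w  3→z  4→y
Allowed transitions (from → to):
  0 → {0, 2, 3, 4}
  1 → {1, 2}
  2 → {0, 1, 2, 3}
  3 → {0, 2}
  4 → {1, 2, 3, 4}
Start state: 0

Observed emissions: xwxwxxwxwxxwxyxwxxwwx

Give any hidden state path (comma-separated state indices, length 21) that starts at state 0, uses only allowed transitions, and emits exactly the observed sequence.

  pos 0: x in {0,1}, choose 0; start
  pos 1: w in {2}, choose 2; 0->2 ok
  pos 2: x in {0,1}, choose 0; 2->0 ok
  pos 3: w in {2}, choose 2; 0->2 ok
  pos 4: x in {0,1}, choose 1; 2->1 ok
  pos 5: x in {0,1}, choose 1; 1->1 ok
  pos 6: w in {2}, choose 2; 1->2 ok
  pos 7: x in {0,1}, choose 0; 2->0 ok
  pos 8: w in {2}, choose 2; 0->2 ok
  pos 9: x in {0,1}, choose 1; 2->1 ok
  pos 10: x in {0,1}, choose 1; 1->1 ok
  pos 11: w in {2}, choose 2; 1->2 ok
  pos 12: x in {0,1}, choose 0; 2->0 ok
  pos 13: y in {4}, choose 4; 0->4 ok
  pos 14: x in {0,1}, choose 1; 4->1 ok
  pos 15: w in {2}, choose 2; 1->2 ok
  pos 16: x in {0,1}, choose 1; 2->1 ok
  pos 17: x in {0,1}, choose 1; 1->1 ok
  pos 18: w in {2}, choose 2; 1->2 ok
  pos 19: w in {2}, choose 2; 2->2 ok
  pos 20: x in {0,1}, choose 0; 2->0 ok

0,2,0,2,1,1,2,0,2,1,1,2,0,4,1,2,1,1,2,2,0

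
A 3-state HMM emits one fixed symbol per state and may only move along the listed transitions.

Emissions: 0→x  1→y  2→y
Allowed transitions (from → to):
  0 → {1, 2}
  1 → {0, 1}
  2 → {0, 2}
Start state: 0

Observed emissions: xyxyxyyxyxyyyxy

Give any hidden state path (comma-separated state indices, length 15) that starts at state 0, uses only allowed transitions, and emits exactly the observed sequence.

  0: obs=x cand={0} pick 0 [start]
  1: obs=y cand={1,2} pick 2 [0->2 ok]
  2: obs=x cand={0} pick 0 [2->0 ok]
  3: obs=y cand={1,2} pick 2 [0->2 ok]
  4: obs=x cand={0} pick 0 [2->0 ok]
  5: obs=y cand={1,2} pick 1 [0->1 ok]
  6: obs=y cand={1,2} pick 1 [1->1 ok]
  7: obs=x cand={0} pick 0 [1->0 ok]
  8: obs=y cand={1,2} pick 2 [0->2 ok]
  9: obs=x cand={0} pick 0 [2->0 ok]
  10: obs=y cand={1,2} pick 2 [0->2 ok]
  11: obs=y cand={1,2} pick 2 [2->2 ok]
  12: obs=y cand={1,2} pick 2 [2->2 ok]
  13: obs=x cand={0} pick 0 [2->0 ok]
  14: obs=y cand={1,2} pick 1 [0->1 ok]

0,2,0,2,0,1,1,0,2,0,2,2,2,0,1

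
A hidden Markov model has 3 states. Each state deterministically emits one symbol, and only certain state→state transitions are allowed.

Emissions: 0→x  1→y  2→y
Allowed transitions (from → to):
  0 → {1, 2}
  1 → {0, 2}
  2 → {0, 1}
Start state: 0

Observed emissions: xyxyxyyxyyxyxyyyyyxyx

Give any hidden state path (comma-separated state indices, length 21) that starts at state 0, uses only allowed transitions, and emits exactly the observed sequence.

0,2,0,2,0,2,1,0,2,1,0,1,0,1,2,1,2,1,0,1,0

  pos 0: x in {0}, choose 0; start
  pos 1: y in {1,2}, choose 2; 0->2 ok
  pos 2: x in {0}, choose 0; 2->0 ok
  pos 3: y in {1,2}, choose 2; 0->2 ok
  pos 4: x in {0}, choose 0; 2->0 ok
  pos 5: y in {1,2}, choose 2; 0->2 ok
  pos 6: y in {1,2}, choose 1; 2->1 ok
  pos 7: x in {0}, choose 0; 1->0 ok
  pos 8: y in {1,2}, choose 2; 0->2 ok
  pos 9: y in {1,2}, choose 1; 2->1 ok
  pos 10: x in {0}, choose 0; 1->0 ok
  pos 11: y in {1,2}, choose 1; 0->1 ok
  pos 12: x in {0}, choose 0; 1->0 ok
  pos 13: y in {1,2}, choose 1; 0->1 ok
  pos 14: y in {1,2}, choose 2; 1->2 ok
  pos 15: y in {1,2}, choose 1; 2->1 ok
  pos 16: y in {1,2}, choose 2; 1->2 ok
  pos 17: y in {1,2}, choose 1; 2->1 ok
  pos 18: x in {0}, choose 0; 1->0 ok
  pos 19: y in {1,2}, choose 1; 0->1 ok
  pos 20: x in {0}, choose 0; 1->0 ok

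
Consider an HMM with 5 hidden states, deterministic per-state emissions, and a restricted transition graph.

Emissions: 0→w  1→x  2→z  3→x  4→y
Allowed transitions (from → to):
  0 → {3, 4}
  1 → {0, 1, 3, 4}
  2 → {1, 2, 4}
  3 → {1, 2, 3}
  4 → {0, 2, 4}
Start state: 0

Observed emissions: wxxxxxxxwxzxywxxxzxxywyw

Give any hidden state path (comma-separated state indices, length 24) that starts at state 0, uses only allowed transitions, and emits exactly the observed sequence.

  t0 'w' -> {0}, take 0 (start)
  t1 'x' -> {1,3}, take 3 (0->3 ok)
  t2 'x' -> {1,3}, take 1 (3->1 ok)
  t3 'x' -> {1,3}, take 3 (1->3 ok)
  t4 'x' -> {1,3}, take 3 (3->3 ok)
  t5 'x' -> {1,3}, take 3 (3->3 ok)
  t6 'x' -> {1,3}, take 3 (3->3 ok)
  t7 'x' -> {1,3}, take 1 (3->1 ok)
  t8 'w' -> {0}, take 0 (1->0 ok)
  t9 'x' -> {1,3}, take 3 (0->3 ok)
  t10 'z' -> {2}, take 2 (3->2 ok)
  t11 'x' -> {1,3}, take 1 (2->1 ok)
  t12 'y' -> {4}, take 4 (1->4 ok)
  t13 'w' -> {0}, take 0 (4->0 ok)
  t14 'x' -> {1,3}, take 3 (0->3 ok)
  t15 'x' -> {1,3}, take 1 (3->1 ok)
  t16 'x' -> {1,3}, take 3 (1->3 ok)
  t17 'z' -> {2}, take 2 (3->2 ok)
  t18 'x' -> {1,3}, take 1 (2->1 ok)
  t19 'x' -> {1,3}, take 1 (1->1 ok)
  t20 'y' -> {4}, take 4 (1->4 ok)
  t21 'w' -> {0}, take 0 (4->0 ok)
  t22 'y' -> {4}, take 4 (0->4 ok)
  t23 'w' -> {0}, take 0 (4->0 ok)

0,3,1,3,3,3,3,1,0,3,2,1,4,0,3,1,3,2,1,1,4,0,4,0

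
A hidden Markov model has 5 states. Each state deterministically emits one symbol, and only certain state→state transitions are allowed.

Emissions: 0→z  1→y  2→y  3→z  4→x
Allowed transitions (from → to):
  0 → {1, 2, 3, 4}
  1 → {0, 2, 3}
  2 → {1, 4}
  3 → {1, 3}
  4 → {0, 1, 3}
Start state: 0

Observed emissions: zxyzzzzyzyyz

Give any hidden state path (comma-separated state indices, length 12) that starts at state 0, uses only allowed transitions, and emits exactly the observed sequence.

0,4,1,3,3,3,3,1,0,2,1,3

  [0] z  {0,3}  => 0  start
  [1] x  {4}  => 4  0->4 ok
  [2] y  {1,2}  => 1  4->1 ok
  [3] z  {0,3}  => 3  1->3 ok
  [4] z  {0,3}  => 3  3->3 ok
  [5] z  {0,3}  => 3  3->3 ok
  [6] z  {0,3}  => 3  3->3 ok
  [7] y  {1,2}  => 1  3->1 ok
  [8] z  {0,3}  => 0  1->0 ok
  [9] y  {1,2}  => 2  0->2 ok
  [10] y  {1,2}  => 1  2->1 ok
  [11] z  {0,3}  => 3  1->3 ok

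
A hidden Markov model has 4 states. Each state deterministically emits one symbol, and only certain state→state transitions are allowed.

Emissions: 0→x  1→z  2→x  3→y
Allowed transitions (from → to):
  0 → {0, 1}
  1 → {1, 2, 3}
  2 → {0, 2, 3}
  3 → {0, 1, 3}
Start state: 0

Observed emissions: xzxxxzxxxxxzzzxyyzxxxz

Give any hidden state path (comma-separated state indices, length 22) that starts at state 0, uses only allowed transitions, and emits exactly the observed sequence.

0,1,2,2,0,1,2,2,2,2,0,1,1,1,2,3,3,1,2,0,0,1

  [0] x  {0,2}  => 0  start
  [1] z  {1}  => 1  0->1 ok
  [2] x  {0,2}  => 2  1->2 ok
  [3] x  {0,2}  => 2  2->2 ok
  [4] x  {0,2}  => 0  2->0 ok
  [5] z  {1}  => 1  0->1 ok
  [6] x  {0,2}  => 2  1->2 ok
  [7] x  {0,2}  => 2  2->2 ok
  [8] x  {0,2}  => 2  2->2 ok
  [9] x  {0,2}  => 2  2->2 ok
  [10] x  {0,2}  => 0  2->0 ok
  [11] z  {1}  => 1  0->1 ok
  [12] z  {1}  => 1  1->1 ok
  [13] z  {1}  => 1  1->1 ok
  [14] x  {0,2}  => 2  1->2 ok
  [15] y  {3}  => 3  2->3 ok
  [16] y  {3}  => 3  3->3 ok
  [17] z  {1}  => 1  3->1 ok
  [18] x  {0,2}  => 2  1->2 ok
  [19] x  {0,2}  => 0  2->0 ok
  [20] x  {0,2}  => 0  0->0 ok
  [21] z  {1}  => 1  0->1 ok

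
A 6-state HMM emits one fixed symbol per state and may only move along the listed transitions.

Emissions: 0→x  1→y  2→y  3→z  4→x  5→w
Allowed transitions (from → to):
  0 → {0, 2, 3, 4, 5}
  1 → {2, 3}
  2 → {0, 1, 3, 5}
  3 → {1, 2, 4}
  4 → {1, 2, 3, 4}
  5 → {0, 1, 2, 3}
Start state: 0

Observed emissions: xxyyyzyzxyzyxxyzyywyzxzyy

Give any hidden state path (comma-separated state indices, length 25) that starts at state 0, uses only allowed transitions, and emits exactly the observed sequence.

0,4,1,2,1,3,2,3,4,1,3,2,0,4,1,3,1,2,5,1,3,4,3,1,2

  [0] x  {0,4}  => 0  start
  [1] x  {0,4}  => 4  0->4 ok
  [2] y  {1,2}  => 1  4->1 ok
  [3] y  {1,2}  => 2  1->2 ok
  [4] y  {1,2}  => 1  2->1 ok
  [5] z  {3}  => 3  1->3 ok
  [6] y  {1,2}  => 2  3->2 ok
  [7] z  {3}  => 3  2->3 ok
  [8] x  {0,4}  => 4  3->4 ok
  [9] y  {1,2}  => 1  4->1 ok
  [10] z  {3}  => 3  1->3 ok
  [11] y  {1,2}  => 2  3->2 ok
  [12] x  {0,4}  => 0  2->0 ok
  [13] x  {0,4}  => 4  0->4 ok
  [14] y  {1,2}  => 1  4->1 ok
  [15] z  {3}  => 3  1->3 ok
  [16] y  {1,2}  => 1  3->1 ok
  [17] y  {1,2}  => 2  1->2 ok
  [18] w  {5}  => 5  2->5 ok
  [19] y  {1,2}  => 1  5->1 ok
  [20] z  {3}  => 3  1->3 ok
  [21] x  {0,4}  => 4  3->4 ok
  [22] z  {3}  => 3  4->3 ok
  [23] y  {1,2}  => 1  3->1 ok
  [24] y  {1,2}  => 2  1->2 ok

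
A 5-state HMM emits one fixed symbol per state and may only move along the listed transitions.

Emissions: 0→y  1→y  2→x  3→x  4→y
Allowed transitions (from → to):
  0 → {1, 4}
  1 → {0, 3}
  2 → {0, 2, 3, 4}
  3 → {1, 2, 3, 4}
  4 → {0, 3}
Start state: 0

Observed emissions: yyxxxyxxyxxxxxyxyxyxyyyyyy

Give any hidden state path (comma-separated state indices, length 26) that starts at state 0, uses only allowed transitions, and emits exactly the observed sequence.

0,1,3,2,3,4,3,3,1,3,3,3,2,3,1,3,4,3,1,3,4,0,4,0,1,0

  pos 0: y in {0,1,4}, choose 0; start
  pos 1: y in {0,1,4}, choose 1; 0->1 ok
  pos 2: x in {2,3}, choose 3; 1->3 ok
  pos 3: x in {2,3}, choose 2; 3->2 ok
  pos 4: x in {2,3}, choose 3; 2->3 ok
  pos 5: y in {0,1,4}, choose 4; 3->4 ok
  pos 6: x in {2,3}, choose 3; 4->3 ok
  pos 7: x in {2,3}, choose 3; 3->3 ok
  pos 8: y in {0,1,4}, choose 1; 3->1 ok
  pos 9: x in {2,3}, choose 3; 1->3 ok
  pos 10: x in {2,3}, choose 3; 3->3 ok
  pos 11: x in {2,3}, choose 3; 3->3 ok
  pos 12: x in {2,3}, choose 2; 3->2 ok
  pos 13: x in {2,3}, choose 3; 2->3 ok
  pos 14: y in {0,1,4}, choose 1; 3->1 ok
  pos 15: x in {2,3}, choose 3; 1->3 ok
  pos 16: y in {0,1,4}, choose 4; 3->4 ok
  pos 17: x in {2,3}, choose 3; 4->3 ok
  pos 18: y in {0,1,4}, choose 1; 3->1 ok
  pos 19: x in {2,3}, choose 3; 1->3 ok
  pos 20: y in {0,1,4}, choose 4; 3->4 ok
  pos 21: y in {0,1,4}, choose 0; 4->0 ok
  pos 22: y in {0,1,4}, choose 4; 0->4 ok
  pos 23: y in {0,1,4}, choose 0; 4->0 ok
  pos 24: y in {0,1,4}, choose 1; 0->1 ok
  pos 25: y in {0,1,4}, choose 0; 1->0 ok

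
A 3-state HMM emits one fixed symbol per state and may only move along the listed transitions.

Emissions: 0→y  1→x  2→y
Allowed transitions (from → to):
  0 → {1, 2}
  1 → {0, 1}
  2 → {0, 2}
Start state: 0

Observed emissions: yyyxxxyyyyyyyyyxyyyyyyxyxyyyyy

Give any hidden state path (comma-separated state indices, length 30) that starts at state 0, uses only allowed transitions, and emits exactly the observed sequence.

0,2,0,1,1,1,0,2,2,2,0,2,2,2,0,1,0,2,2,0,2,0,1,0,1,0,2,2,2,2

  0: obs=y cand={0,2} pick 0 [start]
  1: obs=y cand={0,2} pick 2 [0->2 ok]
  2: obs=y cand={0,2} pick 0 [2->0 ok]
  3: obs=x cand={1} pick 1 [0->1 ok]
  4: obs=x cand={1} pick 1 [1->1 ok]
  5: obs=x cand={1} pick 1 [1->1 ok]
  6: obs=y cand={0,2} pick 0 [1->0 ok]
  7: obs=y cand={0,2} pick 2 [0->2 ok]
  8: obs=y cand={0,2} pick 2 [2->2 ok]
  9: obs=y cand={0,2} pick 2 [2->2 ok]
  10: obs=y cand={0,2} pick 0 [2->0 ok]
  11: obs=y cand={0,2} pick 2 [0->2 ok]
  12: obs=y cand={0,2} pick 2 [2->2 ok]
  13: obs=y cand={0,2} pick 2 [2->2 ok]
  14: obs=y cand={0,2} pick 0 [2->0 ok]
  15: obs=x cand={1} pick 1 [0->1 ok]
  16: obs=y cand={0,2} pick 0 [1->0 ok]
  17: obs=y cand={0,2} pick 2 [0->2 ok]
  18: obs=y cand={0,2} pick 2 [2->2 ok]
  19: obs=y cand={0,2} pick 0 [2->0 ok]
  20: obs=y cand={0,2} pick 2 [0->2 ok]
  21: obs=y cand={0,2} pick 0 [2->0 ok]
  22: obs=x cand={1} pick 1 [0->1 ok]
  23: obs=y cand={0,2} pick 0 [1->0 ok]
  24: obs=x cand={1} pick 1 [0->1 ok]
  25: obs=y cand={0,2} pick 0 [1->0 ok]
  26: obs=y cand={0,2} pick 2 [0->2 ok]
  27: obs=y cand={0,2} pick 2 [2->2 ok]
  28: obs=y cand={0,2} pick 2 [2->2 ok]
  29: obs=y cand={0,2} pick 2 [2->2 ok]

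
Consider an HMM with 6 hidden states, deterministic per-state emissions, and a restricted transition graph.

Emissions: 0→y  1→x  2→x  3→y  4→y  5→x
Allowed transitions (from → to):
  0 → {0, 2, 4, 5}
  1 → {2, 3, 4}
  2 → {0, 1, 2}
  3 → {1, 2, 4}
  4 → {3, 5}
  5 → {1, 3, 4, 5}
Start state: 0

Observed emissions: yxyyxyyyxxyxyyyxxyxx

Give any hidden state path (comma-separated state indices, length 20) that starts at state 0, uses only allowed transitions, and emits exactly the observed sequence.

0,5,3,4,5,4,3,4,5,1,3,2,0,4,3,1,2,0,2,1

  t0 'y' -> {0,3,4}, take 0 (start)
  t1 'x' -> {1,2,5}, take 5 (0->5 ok)
  t2 'y' -> {0,3,4}, take 3 (5->3 ok)
  t3 'y' -> {0,3,4}, take 4 (3->4 ok)
  t4 'x' -> {1,2,5}, take 5 (4->5 ok)
  t5 'y' -> {0,3,4}, take 4 (5->4 ok)
  t6 'y' -> {0,3,4}, take 3 (4->3 ok)
  t7 'y' -> {0,3,4}, take 4 (3->4 ok)
  t8 'x' -> {1,2,5}, take 5 (4->5 ok)
  t9 'x' -> {1,2,5}, take 1 (5->1 ok)
  t10 'y' -> {0,3,4}, take 3 (1->3 ok)
  t11 'x' -> {1,2,5}, take 2 (3->2 ok)
  t12 'y' -> {0,3,4}, take 0 (2->0 ok)
  t13 'y' -> {0,3,4}, take 4 (0->4 ok)
  t14 'y' -> {0,3,4}, take 3 (4->3 ok)
  t15 'x' -> {1,2,5}, take 1 (3->1 ok)
  t16 'x' -> {1,2,5}, take 2 (1->2 ok)
  t17 'y' -> {0,3,4}, take 0 (2->0 ok)
  t18 'x' -> {1,2,5}, take 2 (0->2 ok)
  t19 'x' -> {1,2,5}, take 1 (2->1 ok)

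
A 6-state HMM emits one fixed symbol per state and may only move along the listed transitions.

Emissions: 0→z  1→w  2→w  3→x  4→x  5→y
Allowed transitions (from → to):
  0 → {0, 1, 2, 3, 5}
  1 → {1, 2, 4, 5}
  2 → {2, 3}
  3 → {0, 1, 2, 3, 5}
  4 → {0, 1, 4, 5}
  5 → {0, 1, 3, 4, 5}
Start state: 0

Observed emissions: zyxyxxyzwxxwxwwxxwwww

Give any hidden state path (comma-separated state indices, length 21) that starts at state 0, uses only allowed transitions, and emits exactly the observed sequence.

  t0 'z' -> {0}, take 0 (start)
  t1 'y' -> {5}, take 5 (0->5 ok)
  t2 'x' -> {3,4}, take 4 (5->4 ok)
  t3 'y' -> {5}, take 5 (4->5 ok)
  t4 'x' -> {3,4}, take 4 (5->4 ok)
  t5 'x' -> {3,4}, take 4 (4->4 ok)
  t6 'y' -> {5}, take 5 (4->5 ok)
  t7 'z' -> {0}, take 0 (5->0 ok)
  t8 'w' -> {1,2}, take 2 (0->2 ok)
  t9 'x' -> {3,4}, take 3 (2->3 ok)
  t10 'x' -> {3,4}, take 3 (3->3 ok)
  t11 'w' -> {1,2}, take 2 (3->2 ok)
  t12 'x' -> {3,4}, take 3 (2->3 ok)
  t13 'w' -> {1,2}, take 2 (3->2 ok)
  t14 'w' -> {1,2}, take 2 (2->2 ok)
  t15 'x' -> {3,4}, take 3 (2->3 ok)
  t16 'x' -> {3,4}, take 3 (3->3 ok)
  t17 'w' -> {1,2}, take 1 (3->1 ok)
  t18 'w' -> {1,2}, take 1 (1->1 ok)
  t19 'w' -> {1,2}, take 2 (1->2 ok)
  t20 'w' -> {1,2}, take 2 (2->2 ok)

0,5,4,5,4,4,5,0,2,3,3,2,3,2,2,3,3,1,1,2,2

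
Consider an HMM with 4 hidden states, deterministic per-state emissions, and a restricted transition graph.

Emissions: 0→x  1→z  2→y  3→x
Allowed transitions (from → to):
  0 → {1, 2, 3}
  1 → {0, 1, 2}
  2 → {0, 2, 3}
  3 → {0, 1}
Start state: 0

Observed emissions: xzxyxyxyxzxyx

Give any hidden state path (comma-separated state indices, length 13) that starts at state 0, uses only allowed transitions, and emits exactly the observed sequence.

0,1,0,2,0,2,0,2,3,1,0,2,0

  t0 'x' -> {0,3}, take 0 (start)
  t1 'z' -> {1}, take 1 (0->1 ok)
  t2 'x' -> {0,3}, take 0 (1->0 ok)
  t3 'y' -> {2}, take 2 (0->2 ok)
  t4 'x' -> {0,3}, take 0 (2->0 ok)
  t5 'y' -> {2}, take 2 (0->2 ok)
  t6 'x' -> {0,3}, take 0 (2->0 ok)
  t7 'y' -> {2}, take 2 (0->2 ok)
  t8 'x' -> {0,3}, take 3 (2->3 ok)
  t9 'z' -> {1}, take 1 (3->1 ok)
  t10 'x' -> {0,3}, take 0 (1->0 ok)
  t11 'y' -> {2}, take 2 (0->2 ok)
  t12 'x' -> {0,3}, take 0 (2->0 ok)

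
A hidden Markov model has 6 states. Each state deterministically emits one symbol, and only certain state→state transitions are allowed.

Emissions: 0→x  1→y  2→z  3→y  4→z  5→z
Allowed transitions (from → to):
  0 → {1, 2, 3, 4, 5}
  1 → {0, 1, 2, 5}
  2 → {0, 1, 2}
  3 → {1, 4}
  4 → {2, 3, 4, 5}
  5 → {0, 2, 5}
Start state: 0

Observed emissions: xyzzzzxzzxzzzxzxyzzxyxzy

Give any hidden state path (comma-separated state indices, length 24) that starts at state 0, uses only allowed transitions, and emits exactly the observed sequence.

0,3,4,5,2,2,0,4,2,0,4,4,5,0,5,0,1,5,2,0,1,0,4,3

  t0 'x' -> {0}, take 0 (start)
  t1 'y' -> {1,3}, take 3 (0->3 ok)
  t2 'z' -> {2,4,5}, take 4 (3->4 ok)
  t3 'z' -> {2,4,5}, take 5 (4->5 ok)
  t4 'z' -> {2,4,5}, take 2 (5->2 ok)
  t5 'z' -> {2,4,5}, take 2 (2->2 ok)
  t6 'x' -> {0}, take 0 (2->0 ok)
  t7 'z' -> {2,4,5}, take 4 (0->4 ok)
  t8 'z' -> {2,4,5}, take 2 (4->2 ok)
  t9 'x' -> {0}, take 0 (2->0 ok)
  t10 'z' -> {2,4,5}, take 4 (0->4 ok)
  t11 'z' -> {2,4,5}, take 4 (4->4 ok)
  t12 'z' -> {2,4,5}, take 5 (4->5 ok)
  t13 'x' -> {0}, take 0 (5->0 ok)
  t14 'z' -> {2,4,5}, take 5 (0->5 ok)
  t15 'x' -> {0}, take 0 (5->0 ok)
  t16 'y' -> {1,3}, take 1 (0->1 ok)
  t17 'z' -> {2,4,5}, take 5 (1->5 ok)
  t18 'z' -> {2,4,5}, take 2 (5->2 ok)
  t19 'x' -> {0}, take 0 (2->0 ok)
  t20 'y' -> {1,3}, take 1 (0->1 ok)
  t21 'x' -> {0}, take 0 (1->0 ok)
  t22 'z' -> {2,4,5}, take 4 (0->4 ok)
  t23 'y' -> {1,3}, take 3 (4->3 ok)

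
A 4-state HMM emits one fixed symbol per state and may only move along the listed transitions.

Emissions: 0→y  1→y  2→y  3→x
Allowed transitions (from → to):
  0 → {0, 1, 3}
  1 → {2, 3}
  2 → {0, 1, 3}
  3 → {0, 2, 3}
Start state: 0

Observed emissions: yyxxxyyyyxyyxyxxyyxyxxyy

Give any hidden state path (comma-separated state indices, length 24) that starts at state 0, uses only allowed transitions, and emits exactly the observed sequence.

0,1,3,3,3,0,1,2,0,3,0,1,3,2,3,3,2,1,3,0,3,3,0,0

  [0] y  {0,1,2}  => 0  start
  [1] y  {0,1,2}  => 1  0->1 ok
  [2] x  {3}  => 3  1->3 ok
  [3] x  {3}  => 3  3->3 ok
  [4] x  {3}  => 3  3->3 ok
  [5] y  {0,1,2}  => 0  3->0 ok
  [6] y  {0,1,2}  => 1  0->1 ok
  [7] y  {0,1,2}  => 2  1->2 ok
  [8] y  {0,1,2}  => 0  2->0 ok
  [9] x  {3}  => 3  0->3 ok
  [10] y  {0,1,2}  => 0  3->0 ok
  [11] y  {0,1,2}  => 1  0->1 ok
  [12] x  {3}  => 3  1->3 ok
  [13] y  {0,1,2}  => 2  3->2 ok
  [14] x  {3}  => 3  2->3 ok
  [15] x  {3}  => 3  3->3 ok
  [16] y  {0,1,2}  => 2  3->2 ok
  [17] y  {0,1,2}  => 1  2->1 ok
  [18] x  {3}  => 3  1->3 ok
  [19] y  {0,1,2}  => 0  3->0 ok
  [20] x  {3}  => 3  0->3 ok
  [21] x  {3}  => 3  3->3 ok
  [22] y  {0,1,2}  => 0  3->0 ok
  [23] y  {0,1,2}  => 0  0->0 ok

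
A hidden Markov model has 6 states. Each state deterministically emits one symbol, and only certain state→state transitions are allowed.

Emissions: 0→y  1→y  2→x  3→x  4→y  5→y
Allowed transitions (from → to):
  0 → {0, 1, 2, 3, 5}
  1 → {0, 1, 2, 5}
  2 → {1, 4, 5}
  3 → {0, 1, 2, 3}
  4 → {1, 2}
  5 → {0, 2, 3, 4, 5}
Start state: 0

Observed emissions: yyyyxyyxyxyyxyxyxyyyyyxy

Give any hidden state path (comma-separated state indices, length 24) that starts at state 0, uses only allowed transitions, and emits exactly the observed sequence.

0,0,1,5,3,0,1,2,5,2,5,4,2,1,2,1,2,1,1,1,1,0,3,0

  0: obs=y cand={0,1,4,5} pick 0 [start]
  1: obs=y cand={0,1,4,5} pick 0 [0->0 ok]
  2: obs=y cand={0,1,4,5} pick 1 [0->1 ok]
  3: obs=y cand={0,1,4,5} pick 5 [1->5 ok]
  4: obs=x cand={2,3} pick 3 [5->3 ok]
  5: obs=y cand={0,1,4,5} pick 0 [3->0 ok]
  6: obs=y cand={0,1,4,5} pick 1 [0->1 ok]
  7: obs=x cand={2,3} pick 2 [1->2 ok]
  8: obs=y cand={0,1,4,5} pick 5 [2->5 ok]
  9: obs=x cand={2,3} pick 2 [5->2 ok]
  10: obs=y cand={0,1,4,5} pick 5 [2->5 ok]
  11: obs=y cand={0,1,4,5} pick 4 [5->4 ok]
  12: obs=x cand={2,3} pick 2 [4->2 ok]
  13: obs=y cand={0,1,4,5} pick 1 [2->1 ok]
  14: obs=x cand={2,3} pick 2 [1->2 ok]
  15: obs=y cand={0,1,4,5} pick 1 [2->1 ok]
  16: obs=x cand={2,3} pick 2 [1->2 ok]
  17: obs=y cand={0,1,4,5} pick 1 [2->1 ok]
  18: obs=y cand={0,1,4,5} pick 1 [1->1 ok]
  19: obs=y cand={0,1,4,5} pick 1 [1->1 ok]
  20: obs=y cand={0,1,4,5} pick 1 [1->1 ok]
  21: obs=y cand={0,1,4,5} pick 0 [1->0 ok]
  22: obs=x cand={2,3} pick 3 [0->3 ok]
  23: obs=y cand={0,1,4,5} pick 0 [3->0 ok]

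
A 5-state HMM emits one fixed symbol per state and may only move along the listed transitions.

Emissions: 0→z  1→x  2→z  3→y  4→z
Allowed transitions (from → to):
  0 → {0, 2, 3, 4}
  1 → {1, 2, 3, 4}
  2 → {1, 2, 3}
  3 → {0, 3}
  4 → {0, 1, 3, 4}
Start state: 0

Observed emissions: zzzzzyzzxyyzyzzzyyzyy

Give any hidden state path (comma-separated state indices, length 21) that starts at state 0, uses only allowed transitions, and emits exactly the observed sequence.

0,0,4,4,0,3,0,2,1,3,3,0,3,0,0,2,3,3,0,3,3

  [0] z  {0,2,4}  => 0  start
  [1] z  {0,2,4}  => 0  0->0 ok
  [2] z  {0,2,4}  => 4  0->4 ok
  [3] z  {0,2,4}  => 4  4->4 ok
  [4] z  {0,2,4}  => 0  4->0 ok
  [5] y  {3}  => 3  0->3 ok
  [6] z  {0,2,4}  => 0  3->0 ok
  [7] z  {0,2,4}  => 2  0->2 ok
  [8] x  {1}  => 1  2->1 ok
  [9] y  {3}  => 3  1->3 ok
  [10] y  {3}  => 3  3->3 ok
  [11] z  {0,2,4}  => 0  3->0 ok
  [12] y  {3}  => 3  0->3 ok
  [13] z  {0,2,4}  => 0  3->0 ok
  [14] z  {0,2,4}  => 0  0->0 ok
  [15] z  {0,2,4}  => 2  0->2 ok
  [16] y  {3}  => 3  2->3 ok
  [17] y  {3}  => 3  3->3 ok
  [18] z  {0,2,4}  => 0  3->0 ok
  [19] y  {3}  => 3  0->3 ok
  [20] y  {3}  => 3  3->3 ok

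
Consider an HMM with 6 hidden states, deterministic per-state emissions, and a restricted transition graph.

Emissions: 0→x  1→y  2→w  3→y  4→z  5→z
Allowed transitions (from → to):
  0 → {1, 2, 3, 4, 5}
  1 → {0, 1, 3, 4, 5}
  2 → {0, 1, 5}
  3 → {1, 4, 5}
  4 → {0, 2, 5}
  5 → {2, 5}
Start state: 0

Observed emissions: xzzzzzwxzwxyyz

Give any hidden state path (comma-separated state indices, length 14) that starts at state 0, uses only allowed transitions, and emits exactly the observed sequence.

0,4,5,5,5,5,2,0,5,2,0,1,3,5

  pos 0: x in {0}, choose 0; start
  pos 1: z in {4,5}, choose 4; 0->4 ok
  pos 2: z in {4,5}, choose 5; 4->5 ok
  pos 3: z in {4,5}, choose 5; 5->5 ok
  pos 4: z in {4,5}, choose 5; 5->5 ok
  pos 5: z in {4,5}, choose 5; 5->5 ok
  pos 6: w in {2}, choose 2; 5->2 ok
  pos 7: x in {0}, choose 0; 2->0 ok
  pos 8: z in {4,5}, choose 5; 0->5 ok
  pos 9: w in {2}, choose 2; 5->2 ok
  pos 10: x in {0}, choose 0; 2->0 ok
  pos 11: y in {1,3}, choose 1; 0->1 ok
  pos 12: y in {1,3}, choose 3; 1->3 ok
  pos 13: z in {4,5}, choose 5; 3->5 ok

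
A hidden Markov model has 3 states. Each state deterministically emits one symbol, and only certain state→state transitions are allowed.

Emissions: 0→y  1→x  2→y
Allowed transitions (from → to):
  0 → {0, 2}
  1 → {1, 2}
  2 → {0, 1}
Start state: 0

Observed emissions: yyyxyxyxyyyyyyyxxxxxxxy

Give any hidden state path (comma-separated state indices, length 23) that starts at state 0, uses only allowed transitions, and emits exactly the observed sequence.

  0: obs=y cand={0,2} pick 0 [start]
  1: obs=y cand={0,2} pick 0 [0->0 ok]
  2: obs=y cand={0,2} pick 2 [0->2 ok]
  3: obs=x cand={1} pick 1 [2->1 ok]
  4: obs=y cand={0,2} pick 2 [1->2 ok]
  5: obs=x cand={1} pick 1 [2->1 ok]
  6: obs=y cand={0,2} pick 2 [1->2 ok]
  7: obs=x cand={1} pick 1 [2->1 ok]
  8: obs=y cand={0,2} pick 2 [1->2 ok]
  9: obs=y cand={0,2} pick 0 [2->0 ok]
  10: obs=y cand={0,2} pick 0 [0->0 ok]
  11: obs=y cand={0,2} pick 0 [0->0 ok]
  12: obs=y cand={0,2} pick 0 [0->0 ok]
  13: obs=y cand={0,2} pick 0 [0->0 ok]
  14: obs=y cand={0,2} pick 2 [0->2 ok]
  15: obs=x cand={1} pick 1 [2->1 ok]
  16: obs=x cand={1} pick 1 [1->1 ok]
  17: obs=x cand={1} pick 1 [1->1 ok]
  18: obs=x cand={1} pick 1 [1->1 ok]
  19: obs=x cand={1} pick 1 [1->1 ok]
  20: obs=x cand={1} pick 1 [1->1 ok]
  21: obs=x cand={1} pick 1 [1->1 ok]
  22: obs=y cand={0,2} pick 2 [1->2 ok]

0,0,2,1,2,1,2,1,2,0,0,0,0,0,2,1,1,1,1,1,1,1,2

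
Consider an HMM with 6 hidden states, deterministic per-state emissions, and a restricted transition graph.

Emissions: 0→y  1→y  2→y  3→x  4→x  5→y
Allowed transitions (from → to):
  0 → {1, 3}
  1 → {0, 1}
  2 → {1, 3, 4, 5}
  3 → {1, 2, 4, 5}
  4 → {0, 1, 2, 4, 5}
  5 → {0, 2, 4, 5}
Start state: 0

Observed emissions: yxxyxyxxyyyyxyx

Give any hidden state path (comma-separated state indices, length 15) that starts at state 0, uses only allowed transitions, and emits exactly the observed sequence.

  [0] y  {0,1,2,5}  => 0  start
  [1] x  {3,4}  => 3  0->3 ok
  [2] x  {3,4}  => 4  3->4 ok
  [3] y  {0,1,2,5}  => 5  4->5 ok
  [4] x  {3,4}  => 4  5->4 ok
  [5] y  {0,1,2,5}  => 0  4->0 ok
  [6] x  {3,4}  => 3  0->3 ok
  [7] x  {3,4}  => 4  3->4 ok
  [8] y  {0,1,2,5}  => 5  4->5 ok
  [9] y  {0,1,2,5}  => 5  5->5 ok
  [10] y  {0,1,2,5}  => 5  5->5 ok
  [11] y  {0,1,2,5}  => 2  5->2 ok
  [12] x  {3,4}  => 4  2->4 ok
  [13] y  {0,1,2,5}  => 5  4->5 ok
  [14] x  {3,4}  => 4  5->4 ok

0,3,4,5,4,0,3,4,5,5,5,2,4,5,4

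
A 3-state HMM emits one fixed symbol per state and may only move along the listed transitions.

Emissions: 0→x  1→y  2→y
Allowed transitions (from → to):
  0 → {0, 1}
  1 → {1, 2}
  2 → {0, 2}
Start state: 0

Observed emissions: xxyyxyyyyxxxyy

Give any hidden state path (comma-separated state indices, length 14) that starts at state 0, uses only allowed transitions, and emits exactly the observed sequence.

  pos 0: x in {0}, choose 0; start
  pos 1: x in {0}, choose 0; 0->0 ok
  pos 2: y in {1,2}, choose 1; 0->1 ok
  pos 3: y in {1,2}, choose 2; 1->2 ok
  pos 4: x in {0}, choose 0; 2->0 ok
  pos 5: y in {1,2}, choose 1; 0->1 ok
  pos 6: y in {1,2}, choose 1; 1->1 ok
  pos 7: y in {1,2}, choose 2; 1->2 ok
  pos 8: y in {1,2}, choose 2; 2->2 ok
  pos 9: x in {0}, choose 0; 2->0 ok
  pos 10: x in {0}, choose 0; 0->0 ok
  pos 11: x in {0}, choose 0; 0->0 ok
  pos 12: y in {1,2}, choose 1; 0->1 ok
  pos 13: y in {1,2}, choose 2; 1->2 ok

0,0,1,2,0,1,1,2,2,0,0,0,1,2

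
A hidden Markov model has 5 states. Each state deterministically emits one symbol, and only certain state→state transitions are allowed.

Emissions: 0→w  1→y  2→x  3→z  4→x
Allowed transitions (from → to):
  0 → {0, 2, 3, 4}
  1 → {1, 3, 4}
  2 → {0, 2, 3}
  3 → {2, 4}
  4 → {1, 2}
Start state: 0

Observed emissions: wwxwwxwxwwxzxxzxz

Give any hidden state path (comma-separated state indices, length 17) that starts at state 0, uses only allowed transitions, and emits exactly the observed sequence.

0,0,2,0,0,2,0,2,0,0,2,3,2,2,3,2,3

  0: obs=w cand={0} pick 0 [start]
  1: obs=w cand={0} pick 0 [0->0 ok]
  2: obs=x cand={2,4} pick 2 [0->2 ok]
  3: obs=w cand={0} pick 0 [2->0 ok]
  4: obs=w cand={0} pick 0 [0->0 ok]
  5: obs=x cand={2,4} pick 2 [0->2 ok]
  6: obs=w cand={0} pick 0 [2->0 ok]
  7: obs=x cand={2,4} pick 2 [0->2 ok]
  8: obs=w cand={0} pick 0 [2->0 ok]
  9: obs=w cand={0} pick 0 [0->0 ok]
  10: obs=x cand={2,4} pick 2 [0->2 ok]
  11: obs=z cand={3} pick 3 [2->3 ok]
  12: obs=x cand={2,4} pick 2 [3->2 ok]
  13: obs=x cand={2,4} pick 2 [2->2 ok]
  14: obs=z cand={3} pick 3 [2->3 ok]
  15: obs=x cand={2,4} pick 2 [3->2 ok]
  16: obs=z cand={3} pick 3 [2->3 ok]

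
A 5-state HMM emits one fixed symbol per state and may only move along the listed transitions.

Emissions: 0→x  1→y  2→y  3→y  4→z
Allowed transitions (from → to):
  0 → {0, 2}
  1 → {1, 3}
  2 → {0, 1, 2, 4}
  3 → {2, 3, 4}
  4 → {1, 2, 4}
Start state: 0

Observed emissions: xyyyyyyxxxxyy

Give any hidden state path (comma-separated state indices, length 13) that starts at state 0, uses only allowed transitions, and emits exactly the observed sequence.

0,2,1,1,3,3,2,0,0,0,0,2,1

  0: obs=x cand={0} pick 0 [start]
  1: obs=y cand={1,2,3} pick 2 [0->2 ok]
  2: obs=y cand={1,2,3} pick 1 [2->1 ok]
  3: obs=y cand={1,2,3} pick 1 [1->1 ok]
  4: obs=y cand={1,2,3} pick 3 [1->3 ok]
  5: obs=y cand={1,2,3} pick 3 [3->3 ok]
  6: obs=y cand={1,2,3} pick 2 [3->2 ok]
  7: obs=x cand={0} pick 0 [2->0 ok]
  8: obs=x cand={0} pick 0 [0->0 ok]
  9: obs=x cand={0} pick 0 [0->0 ok]
  10: obs=x cand={0} pick 0 [0->0 ok]
  11: obs=y cand={1,2,3} pick 2 [0->2 ok]
  12: obs=y cand={1,2,3} pick 1 [2->1 ok]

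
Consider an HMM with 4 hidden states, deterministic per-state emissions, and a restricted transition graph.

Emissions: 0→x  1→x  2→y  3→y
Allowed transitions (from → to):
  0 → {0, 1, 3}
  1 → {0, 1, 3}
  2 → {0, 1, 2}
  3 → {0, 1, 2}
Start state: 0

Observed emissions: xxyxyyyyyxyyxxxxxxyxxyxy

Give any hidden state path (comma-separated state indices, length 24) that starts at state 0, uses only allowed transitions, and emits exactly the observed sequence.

0,1,3,0,3,2,2,2,2,1,3,2,1,0,1,1,0,0,3,1,0,3,1,3

  0: obs=x cand={0,1} pick 0 [start]
  1: obs=x cand={0,1} pick 1 [0->1 ok]
  2: obs=y cand={2,3} pick 3 [1->3 ok]
  3: obs=x cand={0,1} pick 0 [3->0 ok]
  4: obs=y cand={2,3} pick 3 [0->3 ok]
  5: obs=y cand={2,3} pick 2 [3->2 ok]
  6: obs=y cand={2,3} pick 2 [2->2 ok]
  7: obs=y cand={2,3} pick 2 [2->2 ok]
  8: obs=y cand={2,3} pick 2 [2->2 ok]
  9: obs=x cand={0,1} pick 1 [2->1 ok]
  10: obs=y cand={2,3} pick 3 [1->3 ok]
  11: obs=y cand={2,3} pick 2 [3->2 ok]
  12: obs=x cand={0,1} pick 1 [2->1 ok]
  13: obs=x cand={0,1} pick 0 [1->0 ok]
  14: obs=x cand={0,1} pick 1 [0->1 ok]
  15: obs=x cand={0,1} pick 1 [1->1 ok]
  16: obs=x cand={0,1} pick 0 [1->0 ok]
  17: obs=x cand={0,1} pick 0 [0->0 ok]
  18: obs=y cand={2,3} pick 3 [0->3 ok]
  19: obs=x cand={0,1} pick 1 [3->1 ok]
  20: obs=x cand={0,1} pick 0 [1->0 ok]
  21: obs=y cand={2,3} pick 3 [0->3 ok]
  22: obs=x cand={0,1} pick 1 [3->1 ok]
  23: obs=y cand={2,3} pick 3 [1->3 ok]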